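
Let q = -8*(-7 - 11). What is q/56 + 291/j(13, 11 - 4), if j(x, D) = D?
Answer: 309/7 ≈ 44.143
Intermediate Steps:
q = 144 (q = -8*(-18) = 144)
q/56 + 291/j(13, 11 - 4) = 144/56 + 291/(11 - 4) = 144*(1/56) + 291/7 = 18/7 + 291*(⅐) = 18/7 + 291/7 = 309/7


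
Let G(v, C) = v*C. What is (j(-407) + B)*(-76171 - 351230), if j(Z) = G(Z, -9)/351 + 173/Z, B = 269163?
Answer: -46823239299759/407 ≈ -1.1504e+11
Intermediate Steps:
G(v, C) = C*v
j(Z) = 173/Z - Z/39 (j(Z) = -9*Z/351 + 173/Z = -9*Z*(1/351) + 173/Z = -Z/39 + 173/Z = 173/Z - Z/39)
(j(-407) + B)*(-76171 - 351230) = ((173/(-407) - 1/39*(-407)) + 269163)*(-76171 - 351230) = ((173*(-1/407) + 407/39) + 269163)*(-427401) = ((-173/407 + 407/39) + 269163)*(-427401) = (158902/15873 + 269163)*(-427401) = (4272583201/15873)*(-427401) = -46823239299759/407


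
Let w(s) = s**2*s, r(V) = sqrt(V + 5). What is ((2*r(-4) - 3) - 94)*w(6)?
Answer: -20520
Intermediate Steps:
r(V) = sqrt(5 + V)
w(s) = s**3
((2*r(-4) - 3) - 94)*w(6) = ((2*sqrt(5 - 4) - 3) - 94)*6**3 = ((2*sqrt(1) - 3) - 94)*216 = ((2*1 - 3) - 94)*216 = ((2 - 3) - 94)*216 = (-1 - 94)*216 = -95*216 = -20520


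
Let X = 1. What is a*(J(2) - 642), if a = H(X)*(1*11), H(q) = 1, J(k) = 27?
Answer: -6765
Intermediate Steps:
a = 11 (a = 1*(1*11) = 1*11 = 11)
a*(J(2) - 642) = 11*(27 - 642) = 11*(-615) = -6765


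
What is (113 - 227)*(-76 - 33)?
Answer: 12426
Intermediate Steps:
(113 - 227)*(-76 - 33) = -114*(-109) = 12426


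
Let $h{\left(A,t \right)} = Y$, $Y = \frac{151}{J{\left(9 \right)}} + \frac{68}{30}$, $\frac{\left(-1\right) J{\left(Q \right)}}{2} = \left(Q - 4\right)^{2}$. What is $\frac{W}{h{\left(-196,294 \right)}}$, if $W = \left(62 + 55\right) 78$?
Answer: $- \frac{1368900}{113} \approx -12114.0$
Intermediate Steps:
$W = 9126$ ($W = 117 \cdot 78 = 9126$)
$J{\left(Q \right)} = - 2 \left(-4 + Q\right)^{2}$ ($J{\left(Q \right)} = - 2 \left(Q - 4\right)^{2} = - 2 \left(-4 + Q\right)^{2}$)
$Y = - \frac{113}{150}$ ($Y = \frac{151}{\left(-2\right) \left(-4 + 9\right)^{2}} + \frac{68}{30} = \frac{151}{\left(-2\right) 5^{2}} + 68 \cdot \frac{1}{30} = \frac{151}{\left(-2\right) 25} + \frac{34}{15} = \frac{151}{-50} + \frac{34}{15} = 151 \left(- \frac{1}{50}\right) + \frac{34}{15} = - \frac{151}{50} + \frac{34}{15} = - \frac{113}{150} \approx -0.75333$)
$h{\left(A,t \right)} = - \frac{113}{150}$
$\frac{W}{h{\left(-196,294 \right)}} = \frac{9126}{- \frac{113}{150}} = 9126 \left(- \frac{150}{113}\right) = - \frac{1368900}{113}$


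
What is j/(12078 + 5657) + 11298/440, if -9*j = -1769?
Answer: 180410863/7023060 ≈ 25.688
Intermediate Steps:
j = 1769/9 (j = -⅑*(-1769) = 1769/9 ≈ 196.56)
j/(12078 + 5657) + 11298/440 = 1769/(9*(12078 + 5657)) + 11298/440 = (1769/9)/17735 + 11298*(1/440) = (1769/9)*(1/17735) + 5649/220 = 1769/159615 + 5649/220 = 180410863/7023060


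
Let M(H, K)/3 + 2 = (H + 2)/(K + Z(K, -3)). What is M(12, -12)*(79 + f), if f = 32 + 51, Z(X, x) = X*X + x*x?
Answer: -43416/47 ≈ -923.74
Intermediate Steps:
Z(X, x) = X² + x²
f = 83
M(H, K) = -6 + 3*(2 + H)/(9 + K + K²) (M(H, K) = -6 + 3*((H + 2)/(K + (K² + (-3)²))) = -6 + 3*((2 + H)/(K + (K² + 9))) = -6 + 3*((2 + H)/(K + (9 + K²))) = -6 + 3*((2 + H)/(9 + K + K²)) = -6 + 3*(2 + H)/(9 + K + K²))
M(12, -12)*(79 + f) = (3*(-16 + 12 - 2*(-12) - 2*(-12)²)/(9 - 12 + (-12)²))*(79 + 83) = (3*(-16 + 12 + 24 - 2*144)/(9 - 12 + 144))*162 = (3*(-16 + 12 + 24 - 288)/141)*162 = (3*(1/141)*(-268))*162 = -268/47*162 = -43416/47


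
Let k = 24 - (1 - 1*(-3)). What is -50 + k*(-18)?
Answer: -410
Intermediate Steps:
k = 20 (k = 24 - (1 + 3) = 24 - 1*4 = 24 - 4 = 20)
-50 + k*(-18) = -50 + 20*(-18) = -50 - 360 = -410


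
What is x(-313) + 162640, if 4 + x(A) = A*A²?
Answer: -30501661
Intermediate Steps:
x(A) = -4 + A³ (x(A) = -4 + A*A² = -4 + A³)
x(-313) + 162640 = (-4 + (-313)³) + 162640 = (-4 - 30664297) + 162640 = -30664301 + 162640 = -30501661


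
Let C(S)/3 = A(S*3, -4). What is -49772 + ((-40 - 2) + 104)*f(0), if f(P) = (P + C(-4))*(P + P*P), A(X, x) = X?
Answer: -49772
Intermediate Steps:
C(S) = 9*S (C(S) = 3*(S*3) = 3*(3*S) = 9*S)
f(P) = (-36 + P)*(P + P²) (f(P) = (P + 9*(-4))*(P + P*P) = (P - 36)*(P + P²) = (-36 + P)*(P + P²))
-49772 + ((-40 - 2) + 104)*f(0) = -49772 + ((-40 - 2) + 104)*(0*(-36 + 0² - 35*0)) = -49772 + (-42 + 104)*(0*(-36 + 0 + 0)) = -49772 + 62*(0*(-36)) = -49772 + 62*0 = -49772 + 0 = -49772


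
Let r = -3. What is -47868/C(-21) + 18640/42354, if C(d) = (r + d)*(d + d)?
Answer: -27897391/592956 ≈ -47.048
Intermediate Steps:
C(d) = 2*d*(-3 + d) (C(d) = (-3 + d)*(d + d) = (-3 + d)*(2*d) = 2*d*(-3 + d))
-47868/C(-21) + 18640/42354 = -47868*(-1/(42*(-3 - 21))) + 18640/42354 = -47868/(2*(-21)*(-24)) + 18640*(1/42354) = -47868/1008 + 9320/21177 = -47868*1/1008 + 9320/21177 = -3989/84 + 9320/21177 = -27897391/592956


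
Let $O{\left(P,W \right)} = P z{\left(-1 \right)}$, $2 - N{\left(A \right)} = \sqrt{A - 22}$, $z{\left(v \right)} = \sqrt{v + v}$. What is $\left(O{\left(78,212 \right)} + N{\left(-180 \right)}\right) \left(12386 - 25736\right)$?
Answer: $-26700 - 1041300 i \sqrt{2} + 13350 i \sqrt{202} \approx -26700.0 - 1.2829 \cdot 10^{6} i$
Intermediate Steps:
$z{\left(v \right)} = \sqrt{2} \sqrt{v}$ ($z{\left(v \right)} = \sqrt{2 v} = \sqrt{2} \sqrt{v}$)
$N{\left(A \right)} = 2 - \sqrt{-22 + A}$ ($N{\left(A \right)} = 2 - \sqrt{A - 22} = 2 - \sqrt{-22 + A}$)
$O{\left(P,W \right)} = i P \sqrt{2}$ ($O{\left(P,W \right)} = P \sqrt{2} \sqrt{-1} = P \sqrt{2} i = P i \sqrt{2} = i P \sqrt{2}$)
$\left(O{\left(78,212 \right)} + N{\left(-180 \right)}\right) \left(12386 - 25736\right) = \left(i 78 \sqrt{2} + \left(2 - \sqrt{-22 - 180}\right)\right) \left(12386 - 25736\right) = \left(78 i \sqrt{2} + \left(2 - \sqrt{-202}\right)\right) \left(-13350\right) = \left(78 i \sqrt{2} + \left(2 - i \sqrt{202}\right)\right) \left(-13350\right) = \left(2 - i \sqrt{202} + 78 i \sqrt{2}\right) \left(-13350\right) = -26700 - 1041300 i \sqrt{2} + 13350 i \sqrt{202}$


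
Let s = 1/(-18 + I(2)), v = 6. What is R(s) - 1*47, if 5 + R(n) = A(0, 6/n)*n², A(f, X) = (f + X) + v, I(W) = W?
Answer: -6701/128 ≈ -52.352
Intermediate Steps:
A(f, X) = 6 + X + f (A(f, X) = (f + X) + 6 = (X + f) + 6 = 6 + X + f)
s = -1/16 (s = 1/(-18 + 2) = 1/(-16) = -1/16 ≈ -0.062500)
R(n) = -5 + n²*(6 + 6/n) (R(n) = -5 + (6 + 6/n + 0)*n² = -5 + (6 + 6/n)*n² = -5 + n²*(6 + 6/n))
R(s) - 1*47 = (-5 + 6*(-1/16)*(1 - 1/16)) - 1*47 = (-5 + 6*(-1/16)*(15/16)) - 47 = (-5 - 45/128) - 47 = -685/128 - 47 = -6701/128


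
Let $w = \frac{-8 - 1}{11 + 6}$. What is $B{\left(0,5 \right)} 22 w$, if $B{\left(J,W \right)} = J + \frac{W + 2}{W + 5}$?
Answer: $- \frac{693}{85} \approx -8.1529$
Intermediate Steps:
$w = - \frac{9}{17} \approx -0.52941$
$B{\left(J,W \right)} = J + \frac{2 + W}{5 + W}$
$B{\left(0,5 \right)} 22 w = \frac{2 + 5 + 5 \cdot 0 + 0 \cdot 5}{5 + 5} \cdot 22 \left(- \frac{9}{17}\right) = \frac{2 + 5 + 0 + 0}{10} \cdot 22 \left(- \frac{9}{17}\right) = \frac{1}{10} \cdot 7 \cdot 22 \left(- \frac{9}{17}\right) = \frac{7}{10} \cdot 22 \left(- \frac{9}{17}\right) = \frac{77}{5} \left(- \frac{9}{17}\right) = - \frac{693}{85}$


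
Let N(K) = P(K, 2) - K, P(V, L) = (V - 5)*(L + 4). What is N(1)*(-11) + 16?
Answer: 291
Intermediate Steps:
P(V, L) = (-5 + V)*(4 + L)
N(K) = -30 + 5*K (N(K) = (-20 - 5*2 + 4*K + 2*K) - K = (-20 - 10 + 4*K + 2*K) - K = (-30 + 6*K) - K = -30 + 5*K)
N(1)*(-11) + 16 = (-30 + 5*1)*(-11) + 16 = (-30 + 5)*(-11) + 16 = -25*(-11) + 16 = 275 + 16 = 291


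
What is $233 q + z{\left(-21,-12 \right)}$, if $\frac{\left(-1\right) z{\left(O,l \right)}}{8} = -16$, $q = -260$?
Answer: $-60452$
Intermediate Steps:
$z{\left(O,l \right)} = 128$ ($z{\left(O,l \right)} = \left(-8\right) \left(-16\right) = 128$)
$233 q + z{\left(-21,-12 \right)} = 233 \left(-260\right) + 128 = -60580 + 128 = -60452$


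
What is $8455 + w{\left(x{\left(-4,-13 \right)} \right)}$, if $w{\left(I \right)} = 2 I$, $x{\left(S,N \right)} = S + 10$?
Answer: $8467$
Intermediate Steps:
$x{\left(S,N \right)} = 10 + S$
$8455 + w{\left(x{\left(-4,-13 \right)} \right)} = 8455 + 2 \left(10 - 4\right) = 8455 + 2 \cdot 6 = 8455 + 12 = 8467$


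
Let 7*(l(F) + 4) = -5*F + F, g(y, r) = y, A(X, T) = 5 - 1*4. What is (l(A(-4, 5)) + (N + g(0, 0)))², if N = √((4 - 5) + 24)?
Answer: 2151/49 - 64*√23/7 ≈ 0.050357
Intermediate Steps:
A(X, T) = 1 (A(X, T) = 5 - 4 = 1)
l(F) = -4 - 4*F/7 (l(F) = -4 + (-5*F + F)/7 = -4 + (-4*F)/7 = -4 - 4*F/7)
N = √23 (N = √(-1 + 24) = √23 ≈ 4.7958)
(l(A(-4, 5)) + (N + g(0, 0)))² = ((-4 - 4/7*1) + (√23 + 0))² = ((-4 - 4/7) + √23)² = (-32/7 + √23)²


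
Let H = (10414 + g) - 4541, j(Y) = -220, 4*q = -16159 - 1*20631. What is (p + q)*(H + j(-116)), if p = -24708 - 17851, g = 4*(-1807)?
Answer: 163032975/2 ≈ 8.1517e+7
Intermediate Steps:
g = -7228
p = -42559
q = -18395/2 (q = (-16159 - 1*20631)/4 = (-16159 - 20631)/4 = (1/4)*(-36790) = -18395/2 ≈ -9197.5)
H = -1355 (H = (10414 - 7228) - 4541 = 3186 - 4541 = -1355)
(p + q)*(H + j(-116)) = (-42559 - 18395/2)*(-1355 - 220) = -103513/2*(-1575) = 163032975/2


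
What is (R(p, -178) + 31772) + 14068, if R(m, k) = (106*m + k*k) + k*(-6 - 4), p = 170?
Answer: 97324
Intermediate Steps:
R(m, k) = k² - 10*k + 106*m (R(m, k) = (106*m + k²) + k*(-10) = (k² + 106*m) - 10*k = k² - 10*k + 106*m)
(R(p, -178) + 31772) + 14068 = (((-178)² - 10*(-178) + 106*170) + 31772) + 14068 = ((31684 + 1780 + 18020) + 31772) + 14068 = (51484 + 31772) + 14068 = 83256 + 14068 = 97324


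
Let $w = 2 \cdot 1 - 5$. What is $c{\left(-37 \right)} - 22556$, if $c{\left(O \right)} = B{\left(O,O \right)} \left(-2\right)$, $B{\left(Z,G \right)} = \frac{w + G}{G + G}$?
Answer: $- \frac{834612}{37} \approx -22557.0$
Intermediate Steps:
$w = -3$ ($w = 2 - 5 = -3$)
$B{\left(Z,G \right)} = \frac{-3 + G}{2 G}$ ($B{\left(Z,G \right)} = \frac{-3 + G}{G + G} = \frac{-3 + G}{2 G}$)
$c{\left(O \right)} = - \frac{-3 + O}{O}$ ($c{\left(O \right)} = \frac{-3 + O}{2 O} \left(-2\right) = - \frac{-3 + O}{O}$)
$c{\left(-37 \right)} - 22556 = \frac{3 - -37}{-37} - 22556 = - \frac{3 + 37}{37} - 22556 = \left(- \frac{1}{37}\right) 40 - 22556 = - \frac{40}{37} - 22556 = - \frac{834612}{37}$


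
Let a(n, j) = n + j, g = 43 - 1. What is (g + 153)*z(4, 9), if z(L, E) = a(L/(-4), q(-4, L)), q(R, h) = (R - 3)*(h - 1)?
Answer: -4290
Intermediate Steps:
g = 42
q(R, h) = (-1 + h)*(-3 + R) (q(R, h) = (-3 + R)*(-1 + h) = (-1 + h)*(-3 + R))
a(n, j) = j + n
z(L, E) = 7 - 29*L/4 (z(L, E) = (3 - 1*(-4) - 3*L - 4*L) + L/(-4) = (3 + 4 - 3*L - 4*L) + L*(-¼) = (7 - 7*L) - L/4 = 7 - 29*L/4)
(g + 153)*z(4, 9) = (42 + 153)*(7 - 29/4*4) = 195*(7 - 29) = 195*(-22) = -4290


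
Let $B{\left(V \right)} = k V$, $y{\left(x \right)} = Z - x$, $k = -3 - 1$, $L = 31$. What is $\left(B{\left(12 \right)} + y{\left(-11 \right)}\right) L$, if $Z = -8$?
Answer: $-1395$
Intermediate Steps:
$k = -4$
$y{\left(x \right)} = -8 - x$
$B{\left(V \right)} = - 4 V$
$\left(B{\left(12 \right)} + y{\left(-11 \right)}\right) L = \left(\left(-4\right) 12 - -3\right) 31 = \left(-48 + \left(-8 + 11\right)\right) 31 = \left(-48 + 3\right) 31 = \left(-45\right) 31 = -1395$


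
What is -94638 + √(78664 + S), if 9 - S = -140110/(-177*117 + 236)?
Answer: -94638 + √32972426119587/20473 ≈ -94358.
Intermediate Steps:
S = 44147/20473 (S = 9 - (-140110)/(-177*117 + 236) = 9 - (-140110)/(-20709 + 236) = 9 - (-140110)/(-20473) = 9 - (-140110)*(-1)/20473 = 9 - 1*140110/20473 = 9 - 140110/20473 = 44147/20473 ≈ 2.1564)
-94638 + √(78664 + S) = -94638 + √(78664 + 44147/20473) = -94638 + √(1610532219/20473) = -94638 + √32972426119587/20473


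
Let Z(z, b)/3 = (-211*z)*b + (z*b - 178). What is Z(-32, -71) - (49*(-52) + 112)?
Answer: -1429458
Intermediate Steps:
Z(z, b) = -534 - 630*b*z (Z(z, b) = 3*((-211*z)*b + (z*b - 178)) = 3*(-211*b*z + (b*z - 178)) = 3*(-211*b*z + (-178 + b*z)) = 3*(-178 - 210*b*z) = -534 - 630*b*z)
Z(-32, -71) - (49*(-52) + 112) = (-534 - 630*(-71)*(-32)) - (49*(-52) + 112) = (-534 - 1431360) - (-2548 + 112) = -1431894 - 1*(-2436) = -1431894 + 2436 = -1429458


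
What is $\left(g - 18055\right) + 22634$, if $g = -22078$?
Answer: $-17499$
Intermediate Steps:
$\left(g - 18055\right) + 22634 = \left(-22078 - 18055\right) + 22634 = -40133 + 22634 = -17499$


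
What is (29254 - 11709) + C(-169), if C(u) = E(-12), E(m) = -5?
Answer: 17540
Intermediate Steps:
C(u) = -5
(29254 - 11709) + C(-169) = (29254 - 11709) - 5 = 17545 - 5 = 17540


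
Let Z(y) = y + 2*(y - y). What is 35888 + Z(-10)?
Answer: 35878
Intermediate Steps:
Z(y) = y (Z(y) = y + 2*0 = y + 0 = y)
35888 + Z(-10) = 35888 - 10 = 35878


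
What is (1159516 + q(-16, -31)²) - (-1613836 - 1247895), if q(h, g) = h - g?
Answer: 4021472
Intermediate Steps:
(1159516 + q(-16, -31)²) - (-1613836 - 1247895) = (1159516 + (-16 - 1*(-31))²) - (-1613836 - 1247895) = (1159516 + (-16 + 31)²) - 1*(-2861731) = (1159516 + 15²) + 2861731 = (1159516 + 225) + 2861731 = 1159741 + 2861731 = 4021472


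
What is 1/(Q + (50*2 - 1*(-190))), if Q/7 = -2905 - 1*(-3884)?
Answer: 1/7143 ≈ 0.00014000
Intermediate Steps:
Q = 6853 (Q = 7*(-2905 - 1*(-3884)) = 7*(-2905 + 3884) = 7*979 = 6853)
1/(Q + (50*2 - 1*(-190))) = 1/(6853 + (50*2 - 1*(-190))) = 1/(6853 + (100 + 190)) = 1/(6853 + 290) = 1/7143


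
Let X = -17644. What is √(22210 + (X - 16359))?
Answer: I*√11793 ≈ 108.6*I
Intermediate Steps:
√(22210 + (X - 16359)) = √(22210 + (-17644 - 16359)) = √(22210 - 34003) = √(-11793) = I*√11793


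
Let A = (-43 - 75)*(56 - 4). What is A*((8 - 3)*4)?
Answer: -122720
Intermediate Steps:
A = -6136 (A = -118*52 = -6136)
A*((8 - 3)*4) = -6136*(8 - 3)*4 = -30680*4 = -6136*20 = -122720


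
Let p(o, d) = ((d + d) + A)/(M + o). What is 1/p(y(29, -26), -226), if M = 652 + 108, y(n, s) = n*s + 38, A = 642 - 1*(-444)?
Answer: 22/317 ≈ 0.069401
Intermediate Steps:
A = 1086 (A = 642 + 444 = 1086)
y(n, s) = 38 + n*s
M = 760
p(o, d) = (1086 + 2*d)/(760 + o) (p(o, d) = ((d + d) + 1086)/(760 + o) = (2*d + 1086)/(760 + o) = (1086 + 2*d)/(760 + o))
1/p(y(29, -26), -226) = 1/(2*(543 - 226)/(760 + (38 + 29*(-26)))) = 1/(2*317/(760 + (38 - 754))) = 1/(2*317/(760 - 716)) = 1/(2*317/44) = 1/(2*(1/44)*317) = 1/(317/22) = 22/317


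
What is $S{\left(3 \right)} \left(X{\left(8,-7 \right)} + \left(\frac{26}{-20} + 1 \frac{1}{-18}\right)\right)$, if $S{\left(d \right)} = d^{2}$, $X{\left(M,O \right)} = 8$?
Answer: $\frac{299}{5} \approx 59.8$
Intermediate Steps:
$S{\left(3 \right)} \left(X{\left(8,-7 \right)} + \left(\frac{26}{-20} + 1 \frac{1}{-18}\right)\right) = 3^{2} \left(8 + \left(\frac{26}{-20} + 1 \frac{1}{-18}\right)\right) = 9 \left(8 + \left(26 \left(- \frac{1}{20}\right) + 1 \left(- \frac{1}{18}\right)\right)\right) = 9 \left(8 - \frac{61}{45}\right) = 9 \cdot \frac{299}{45} = \frac{299}{5}$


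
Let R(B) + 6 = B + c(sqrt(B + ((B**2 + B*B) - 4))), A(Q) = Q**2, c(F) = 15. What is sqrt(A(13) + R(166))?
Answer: 2*sqrt(86) ≈ 18.547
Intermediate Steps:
R(B) = 9 + B (R(B) = -6 + (B + 15) = -6 + (15 + B) = 9 + B)
sqrt(A(13) + R(166)) = sqrt(13**2 + (9 + 166)) = sqrt(169 + 175) = sqrt(344) = 2*sqrt(86)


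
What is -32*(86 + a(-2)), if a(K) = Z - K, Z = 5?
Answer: -2976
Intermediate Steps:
a(K) = 5 - K
-32*(86 + a(-2)) = -32*(86 + (5 - 1*(-2))) = -32*(86 + (5 + 2)) = -32*(86 + 7) = -32*93 = -2976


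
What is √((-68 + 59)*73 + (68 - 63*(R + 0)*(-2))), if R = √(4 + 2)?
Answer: √(-589 + 126*√6) ≈ 16.744*I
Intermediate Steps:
R = √6 ≈ 2.4495
√((-68 + 59)*73 + (68 - 63*(R + 0)*(-2))) = √((-68 + 59)*73 + (68 - 63*(√6 + 0)*(-2))) = √(-9*73 + (68 - 63*√6*(-2))) = √(-657 + (68 - (-126)*√6)) = √(-657 + (68 + 126*√6)) = √(-589 + 126*√6)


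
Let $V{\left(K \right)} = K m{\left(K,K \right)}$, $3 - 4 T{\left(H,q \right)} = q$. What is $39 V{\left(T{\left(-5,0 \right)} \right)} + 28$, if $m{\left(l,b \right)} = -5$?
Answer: $- \frac{473}{4} \approx -118.25$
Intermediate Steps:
$T{\left(H,q \right)} = \frac{3}{4} - \frac{q}{4}$
$V{\left(K \right)} = - 5 K$ ($V{\left(K \right)} = K \left(-5\right) = - 5 K$)
$39 V{\left(T{\left(-5,0 \right)} \right)} + 28 = 39 \left(- 5 \left(\frac{3}{4} - 0\right)\right) + 28 = 39 \left(- 5 \left(\frac{3}{4} + 0\right)\right) + 28 = 39 \left(\left(-5\right) \frac{3}{4}\right) + 28 = 39 \left(- \frac{15}{4}\right) + 28 = - \frac{585}{4} + 28 = - \frac{473}{4}$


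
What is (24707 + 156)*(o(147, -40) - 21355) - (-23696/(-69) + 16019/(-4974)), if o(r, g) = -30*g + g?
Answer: -19147410313367/38134 ≈ -5.0211e+8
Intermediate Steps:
o(r, g) = -29*g
(24707 + 156)*(o(147, -40) - 21355) - (-23696/(-69) + 16019/(-4974)) = (24707 + 156)*(-29*(-40) - 21355) - (-23696/(-69) + 16019/(-4974)) = 24863*(1160 - 21355) - (-23696*(-1/69) + 16019*(-1/4974)) = 24863*(-20195) - (23696/69 - 16019/4974) = -502108285 - 1*12973177/38134 = -502108285 - 12973177/38134 = -19147410313367/38134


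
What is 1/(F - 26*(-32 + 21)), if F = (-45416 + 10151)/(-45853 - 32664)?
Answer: 78517/22491127 ≈ 0.0034910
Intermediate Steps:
F = 35265/78517 (F = -35265/(-78517) = -35265*(-1/78517) = 35265/78517 ≈ 0.44914)
1/(F - 26*(-32 + 21)) = 1/(35265/78517 - 26*(-32 + 21)) = 1/(35265/78517 - 26*(-11)) = 1/(35265/78517 + 286) = 1/(22491127/78517) = 78517/22491127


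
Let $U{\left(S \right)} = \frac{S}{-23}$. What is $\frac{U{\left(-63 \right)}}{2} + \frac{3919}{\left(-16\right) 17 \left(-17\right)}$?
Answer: $\frac{235793}{106352} \approx 2.2171$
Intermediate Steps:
$U{\left(S \right)} = - \frac{S}{23}$ ($U{\left(S \right)} = S \left(- \frac{1}{23}\right) = - \frac{S}{23}$)
$\frac{U{\left(-63 \right)}}{2} + \frac{3919}{\left(-16\right) 17 \left(-17\right)} = \frac{\left(- \frac{1}{23}\right) \left(-63\right)}{2} + \frac{3919}{\left(-16\right) 17 \left(-17\right)} = \frac{63}{23} \cdot \frac{1}{2} + \frac{3919}{\left(-272\right) \left(-17\right)} = \frac{63}{46} + \frac{3919}{4624} = \frac{235793}{106352}$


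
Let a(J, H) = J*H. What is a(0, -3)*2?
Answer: 0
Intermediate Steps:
a(J, H) = H*J
a(0, -3)*2 = -3*0*2 = 0*2 = 0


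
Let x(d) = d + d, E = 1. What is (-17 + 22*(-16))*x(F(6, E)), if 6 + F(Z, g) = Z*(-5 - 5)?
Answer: 48708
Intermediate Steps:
F(Z, g) = -6 - 10*Z (F(Z, g) = -6 + Z*(-5 - 5) = -6 + Z*(-10) = -6 - 10*Z)
x(d) = 2*d
(-17 + 22*(-16))*x(F(6, E)) = (-17 + 22*(-16))*(2*(-6 - 10*6)) = (-17 - 352)*(2*(-6 - 60)) = -738*(-66) = -369*(-132) = 48708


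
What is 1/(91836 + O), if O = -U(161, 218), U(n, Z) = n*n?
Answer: 1/65915 ≈ 1.5171e-5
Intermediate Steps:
U(n, Z) = n²
O = -25921 (O = -1*161² = -1*25921 = -25921)
1/(91836 + O) = 1/(91836 - 25921) = 1/65915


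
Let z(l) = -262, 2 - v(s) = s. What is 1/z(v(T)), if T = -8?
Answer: -1/262 ≈ -0.0038168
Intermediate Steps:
v(s) = 2 - s
1/z(v(T)) = 1/(-262) = -1/262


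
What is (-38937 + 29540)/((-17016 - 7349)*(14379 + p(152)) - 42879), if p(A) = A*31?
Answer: 9397/465195094 ≈ 2.0200e-5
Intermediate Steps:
p(A) = 31*A
(-38937 + 29540)/((-17016 - 7349)*(14379 + p(152)) - 42879) = (-38937 + 29540)/((-17016 - 7349)*(14379 + 31*152) - 42879) = -9397/(-24365*(14379 + 4712) - 42879) = -9397/(-24365*19091 - 42879) = -9397/(-465152215 - 42879) = -9397/(-465195094) = -9397*(-1/465195094) = 9397/465195094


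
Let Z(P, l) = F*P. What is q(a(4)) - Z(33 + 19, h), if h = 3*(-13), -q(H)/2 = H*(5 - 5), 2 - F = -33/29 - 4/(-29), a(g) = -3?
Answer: -156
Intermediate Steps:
F = 3 (F = 2 - (-33/29 - 4/(-29)) = 2 - (-33*1/29 - 4*(-1/29)) = 2 - (-33/29 + 4/29) = 2 - 1*(-1) = 2 + 1 = 3)
q(H) = 0 (q(H) = -2*H*(5 - 5) = -2*H*0 = -2*0 = 0)
h = -39
Z(P, l) = 3*P
q(a(4)) - Z(33 + 19, h) = 0 - 3*(33 + 19) = 0 - 3*52 = 0 - 1*156 = 0 - 156 = -156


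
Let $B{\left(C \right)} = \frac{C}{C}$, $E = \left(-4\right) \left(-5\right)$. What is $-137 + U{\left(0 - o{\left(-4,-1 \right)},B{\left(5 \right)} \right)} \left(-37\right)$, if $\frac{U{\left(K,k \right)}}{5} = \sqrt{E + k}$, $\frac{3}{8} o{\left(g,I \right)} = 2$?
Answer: $-137 - 185 \sqrt{21} \approx -984.78$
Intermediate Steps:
$E = 20$
$o{\left(g,I \right)} = \frac{16}{3}$ ($o{\left(g,I \right)} = \frac{8}{3} \cdot 2 = \frac{16}{3}$)
$B{\left(C \right)} = 1$
$U{\left(K,k \right)} = 5 \sqrt{20 + k}$
$-137 + U{\left(0 - o{\left(-4,-1 \right)},B{\left(5 \right)} \right)} \left(-37\right) = -137 + 5 \sqrt{20 + 1} \left(-37\right) = -137 + 5 \sqrt{21} \left(-37\right) = -137 - 185 \sqrt{21}$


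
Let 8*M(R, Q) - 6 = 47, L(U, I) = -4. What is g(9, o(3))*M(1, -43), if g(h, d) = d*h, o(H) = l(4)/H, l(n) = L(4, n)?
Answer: -159/2 ≈ -79.500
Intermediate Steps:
M(R, Q) = 53/8 (M(R, Q) = ¾ + (⅛)*47 = ¾ + 47/8 = 53/8)
l(n) = -4
o(H) = -4/H
g(9, o(3))*M(1, -43) = (-4/3*9)*(53/8) = (-4*⅓*9)*(53/8) = -4/3*9*(53/8) = -12*53/8 = -159/2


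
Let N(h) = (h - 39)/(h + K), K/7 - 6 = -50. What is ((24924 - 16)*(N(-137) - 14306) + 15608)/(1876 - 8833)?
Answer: 158557232992/3095865 ≈ 51216.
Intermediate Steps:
K = -308 (K = 42 + 7*(-50) = 42 - 350 = -308)
N(h) = (-39 + h)/(-308 + h) (N(h) = (h - 39)/(h - 308) = (-39 + h)/(-308 + h))
((24924 - 16)*(N(-137) - 14306) + 15608)/(1876 - 8833) = ((24924 - 16)*((-39 - 137)/(-308 - 137) - 14306) + 15608)/(1876 - 8833) = (24908*(-176/(-445) - 14306) + 15608)/(-6957) = (24908*(-1/445*(-176) - 14306) + 15608)*(-1/6957) = (24908*(176/445 - 14306) + 15608)*(-1/6957) = (24908*(-6365994/445) + 15608)*(-1/6957) = (-158564178552/445 + 15608)*(-1/6957) = -158557232992/445*(-1/6957) = 158557232992/3095865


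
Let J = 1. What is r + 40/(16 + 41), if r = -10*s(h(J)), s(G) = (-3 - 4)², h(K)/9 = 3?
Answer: -27890/57 ≈ -489.30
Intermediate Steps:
h(K) = 27 (h(K) = 9*3 = 27)
s(G) = 49 (s(G) = (-7)² = 49)
r = -490 (r = -10*49 = -490)
r + 40/(16 + 41) = -490 + 40/(16 + 41) = -490 + 40/57 = -27890/57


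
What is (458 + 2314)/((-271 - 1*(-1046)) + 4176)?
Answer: 2772/4951 ≈ 0.55989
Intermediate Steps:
(458 + 2314)/((-271 - 1*(-1046)) + 4176) = 2772/((-271 + 1046) + 4176) = 2772/(775 + 4176) = 2772/4951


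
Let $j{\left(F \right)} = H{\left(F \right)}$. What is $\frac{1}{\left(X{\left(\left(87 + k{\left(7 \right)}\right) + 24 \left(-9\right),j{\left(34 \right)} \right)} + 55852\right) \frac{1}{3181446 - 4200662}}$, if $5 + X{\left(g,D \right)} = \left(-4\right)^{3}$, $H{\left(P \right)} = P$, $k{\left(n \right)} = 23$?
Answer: $- \frac{1019216}{55783} \approx -18.271$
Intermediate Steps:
$j{\left(F \right)} = F$
$X{\left(g,D \right)} = -69$ ($X{\left(g,D \right)} = -5 + \left(-4\right)^{3} = -5 - 64 = -69$)
$\frac{1}{\left(X{\left(\left(87 + k{\left(7 \right)}\right) + 24 \left(-9\right),j{\left(34 \right)} \right)} + 55852\right) \frac{1}{3181446 - 4200662}} = \frac{1}{\left(-69 + 55852\right) \frac{1}{3181446 - 4200662}} = \frac{1}{55783 \frac{1}{-1019216}} = \frac{1}{55783 \left(- \frac{1}{1019216}\right)} = \frac{1}{- \frac{55783}{1019216}} = - \frac{1019216}{55783}$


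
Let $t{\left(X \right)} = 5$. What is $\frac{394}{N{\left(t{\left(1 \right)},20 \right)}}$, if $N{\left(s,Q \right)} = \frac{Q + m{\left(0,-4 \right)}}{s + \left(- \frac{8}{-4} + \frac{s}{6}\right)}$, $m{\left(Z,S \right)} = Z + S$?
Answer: $\frac{9259}{48} \approx 192.9$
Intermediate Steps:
$m{\left(Z,S \right)} = S + Z$
$N{\left(s,Q \right)} = \frac{-4 + Q}{2 + \frac{7 s}{6}}$ ($N{\left(s,Q \right)} = \frac{Q + \left(-4 + 0\right)}{s + \left(- \frac{8}{-4} + \frac{s}{6}\right)} = \frac{Q - 4}{s + \left(\left(-8\right) \left(- \frac{1}{4}\right) + s \frac{1}{6}\right)} = \frac{-4 + Q}{s + \left(2 + \frac{s}{6}\right)} = \frac{-4 + Q}{2 + \frac{7 s}{6}}$)
$\frac{394}{N{\left(t{\left(1 \right)},20 \right)}} = \frac{394}{6 \frac{1}{12 + 7 \cdot 5} \left(-4 + 20\right)} = \frac{394}{6 \frac{1}{12 + 35} \cdot 16} = \frac{394}{6 \cdot \frac{1}{47} \cdot 16} = \frac{394}{\frac{96}{47}} = 394 \cdot \frac{47}{96} = \frac{9259}{48}$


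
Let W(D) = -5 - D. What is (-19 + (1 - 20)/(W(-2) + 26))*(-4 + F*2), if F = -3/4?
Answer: 2508/23 ≈ 109.04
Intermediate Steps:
F = -¾ (F = -3*¼ = -¾ ≈ -0.75000)
(-19 + (1 - 20)/(W(-2) + 26))*(-4 + F*2) = (-19 + (1 - 20)/((-5 - 1*(-2)) + 26))*(-4 - ¾*2) = (-19 - 19/((-5 + 2) + 26))*(-4 - 3/2) = (-19 - 19/(-3 + 26))*(-11/2) = (-19 - 19/23)*(-11/2) = -456/23*(-11/2) = 2508/23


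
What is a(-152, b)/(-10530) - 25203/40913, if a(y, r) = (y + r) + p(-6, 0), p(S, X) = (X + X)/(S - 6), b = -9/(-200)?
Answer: -51834131017/86162778000 ≈ -0.60158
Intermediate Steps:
b = 9/200 (b = -9*(-1/200) = 9/200 ≈ 0.045000)
p(S, X) = 2*X/(-6 + S) (p(S, X) = (2*X)/(-6 + S) = 2*X/(-6 + S))
a(y, r) = r + y (a(y, r) = (y + r) + 2*0/(-6 - 6) = (r + y) + 2*0/(-12) = (r + y) + 2*0*(-1/12) = (r + y) + 0 = r + y)
a(-152, b)/(-10530) - 25203/40913 = (9/200 - 152)/(-10530) - 25203/40913 = -30391/200*(-1/10530) - 25203*1/40913 = 30391/2106000 - 25203/40913 = -51834131017/86162778000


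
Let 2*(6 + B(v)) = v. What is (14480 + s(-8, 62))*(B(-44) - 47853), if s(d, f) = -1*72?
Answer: -689869448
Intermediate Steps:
B(v) = -6 + v/2
s(d, f) = -72
(14480 + s(-8, 62))*(B(-44) - 47853) = (14480 - 72)*((-6 + (½)*(-44)) - 47853) = 14408*((-6 - 22) - 47853) = 14408*(-28 - 47853) = 14408*(-47881) = -689869448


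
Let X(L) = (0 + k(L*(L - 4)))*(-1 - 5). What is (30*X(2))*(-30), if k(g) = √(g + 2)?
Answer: 5400*I*√2 ≈ 7636.8*I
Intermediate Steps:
k(g) = √(2 + g)
X(L) = -6*√(2 + L*(-4 + L)) (X(L) = (0 + √(2 + L*(L - 4)))*(-1 - 5) = (0 + √(2 + L*(-4 + L)))*(-6) = √(2 + L*(-4 + L))*(-6) = -6*√(2 + L*(-4 + L)))
(30*X(2))*(-30) = (30*(-6*√(2 + 2*(-4 + 2))))*(-30) = (30*(-6*√(2 + 2*(-2))))*(-30) = (30*(-6*√(2 - 4)))*(-30) = (30*(-6*I*√2))*(-30) = -180*I*√2*(-30) = 5400*I*√2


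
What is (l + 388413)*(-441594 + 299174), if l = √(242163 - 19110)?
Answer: -55317779460 - 142420*√223053 ≈ -5.5385e+10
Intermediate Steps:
l = √223053 ≈ 472.28
(l + 388413)*(-441594 + 299174) = (√223053 + 388413)*(-441594 + 299174) = (388413 + √223053)*(-142420) = -55317779460 - 142420*√223053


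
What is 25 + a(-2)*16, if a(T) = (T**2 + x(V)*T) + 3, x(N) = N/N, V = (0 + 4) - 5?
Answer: 105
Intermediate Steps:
V = -1 (V = 4 - 5 = -1)
x(N) = 1
a(T) = 3 + T + T**2 (a(T) = (T**2 + 1*T) + 3 = (T**2 + T) + 3 = (T + T**2) + 3 = 3 + T + T**2)
25 + a(-2)*16 = 25 + (3 - 2 + (-2)**2)*16 = 25 + (3 - 2 + 4)*16 = 25 + 5*16 = 25 + 80 = 105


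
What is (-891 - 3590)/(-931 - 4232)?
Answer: 4481/5163 ≈ 0.86791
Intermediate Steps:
(-891 - 3590)/(-931 - 4232) = -4481/(-5163) = -4481*(-1/5163) = 4481/5163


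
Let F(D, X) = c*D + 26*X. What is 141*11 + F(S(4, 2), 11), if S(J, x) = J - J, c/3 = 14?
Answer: 1837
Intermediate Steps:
c = 42 (c = 3*14 = 42)
S(J, x) = 0
F(D, X) = 26*X + 42*D (F(D, X) = 42*D + 26*X = 26*X + 42*D)
141*11 + F(S(4, 2), 11) = 141*11 + (26*11 + 42*0) = 1551 + (286 + 0) = 1551 + 286 = 1837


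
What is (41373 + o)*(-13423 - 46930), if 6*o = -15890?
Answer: -7011449422/3 ≈ -2.3371e+9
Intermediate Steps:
o = -7945/3 (o = (⅙)*(-15890) = -7945/3 ≈ -2648.3)
(41373 + o)*(-13423 - 46930) = (41373 - 7945/3)*(-13423 - 46930) = (116174/3)*(-60353) = -7011449422/3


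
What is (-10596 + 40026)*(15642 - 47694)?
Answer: -943290360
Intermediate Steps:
(-10596 + 40026)*(15642 - 47694) = 29430*(-32052) = -943290360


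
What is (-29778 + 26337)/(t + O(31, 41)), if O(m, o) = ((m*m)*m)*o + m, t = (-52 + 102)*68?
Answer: -3441/1224862 ≈ -0.0028093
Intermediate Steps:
t = 3400 (t = 50*68 = 3400)
O(m, o) = m + o*m³ (O(m, o) = (m²*m)*o + m = m³*o + m = o*m³ + m = m + o*m³)
(-29778 + 26337)/(t + O(31, 41)) = (-29778 + 26337)/(3400 + (31 + 41*31³)) = -3441/(3400 + (31 + 41*29791)) = -3441/(3400 + (31 + 1221431)) = -3441/(3400 + 1221462) = -3441/1224862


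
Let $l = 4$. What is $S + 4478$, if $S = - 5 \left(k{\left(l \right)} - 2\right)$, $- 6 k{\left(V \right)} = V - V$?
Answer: $4488$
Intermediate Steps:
$k{\left(V \right)} = 0$ ($k{\left(V \right)} = - \frac{V - V}{6} = \left(- \frac{1}{6}\right) 0 = 0$)
$S = 10$ ($S = - 5 \left(0 - 2\right) = \left(-5\right) \left(-2\right) = 10$)
$S + 4478 = 10 + 4478 = 4488$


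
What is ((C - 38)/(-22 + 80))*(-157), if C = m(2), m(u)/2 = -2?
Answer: 3297/29 ≈ 113.69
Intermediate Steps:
m(u) = -4 (m(u) = 2*(-2) = -4)
C = -4
((C - 38)/(-22 + 80))*(-157) = ((-4 - 38)/(-22 + 80))*(-157) = -42/58*(-157) = -42*1/58*(-157) = -21/29*(-157) = 3297/29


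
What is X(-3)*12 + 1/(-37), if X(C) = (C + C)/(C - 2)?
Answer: 2659/185 ≈ 14.373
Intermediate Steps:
X(C) = 2*C/(-2 + C) (X(C) = (2*C)/(-2 + C) = 2*C/(-2 + C))
X(-3)*12 + 1/(-37) = (2*(-3)/(-2 - 3))*12 + 1/(-37) = (2*(-3)/(-5))*12 - 1/37 = (2*(-3)*(-⅕))*12 - 1/37 = (6/5)*12 - 1/37 = 72/5 - 1/37 = 2659/185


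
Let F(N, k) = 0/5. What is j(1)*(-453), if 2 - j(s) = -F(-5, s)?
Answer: -906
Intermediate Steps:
F(N, k) = 0 (F(N, k) = 0*(⅕) = 0)
j(s) = 2 (j(s) = 2 - (-1)*0 = 2 - 1*0 = 2 + 0 = 2)
j(1)*(-453) = 2*(-453) = -906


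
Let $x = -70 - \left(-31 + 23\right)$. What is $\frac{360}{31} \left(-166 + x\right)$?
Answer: $- \frac{82080}{31} \approx -2647.7$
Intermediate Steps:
$x = -62$ ($x = -70 - -8 = -70 + 8 = -62$)
$\frac{360}{31} \left(-166 + x\right) = \frac{360}{31} \left(-166 - 62\right) = 360 \cdot \frac{1}{31} \left(-228\right) = \frac{360}{31} \left(-228\right) = - \frac{82080}{31}$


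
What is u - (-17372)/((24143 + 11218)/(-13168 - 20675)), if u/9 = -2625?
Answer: -474441407/11787 ≈ -40251.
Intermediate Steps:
u = -23625 (u = 9*(-2625) = -23625)
u - (-17372)/((24143 + 11218)/(-13168 - 20675)) = -23625 - (-17372)/((24143 + 11218)/(-13168 - 20675)) = -23625 - (-17372)/(35361/(-33843)) = -23625 - (-17372)/(35361*(-1/33843)) = -23625 - (-17372)/(-11787/11281) = -23625 - (-17372)*(-11281)/11787 = -23625 - 1*195973532/11787 = -23625 - 195973532/11787 = -474441407/11787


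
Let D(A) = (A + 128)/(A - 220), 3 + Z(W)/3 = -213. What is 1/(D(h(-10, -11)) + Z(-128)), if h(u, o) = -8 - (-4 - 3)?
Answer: -221/143335 ≈ -0.0015418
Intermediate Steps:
Z(W) = -648 (Z(W) = -9 + 3*(-213) = -9 - 639 = -648)
h(u, o) = -1 (h(u, o) = -8 - 1*(-7) = -8 + 7 = -1)
D(A) = (128 + A)/(-220 + A)
1/(D(h(-10, -11)) + Z(-128)) = 1/((128 - 1)/(-220 - 1) - 648) = 1/(127/(-221) - 648) = 1/(-1/221*127 - 648) = 1/(-127/221 - 648) = 1/(-143335/221) = -221/143335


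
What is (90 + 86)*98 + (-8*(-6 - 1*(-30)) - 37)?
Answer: 17019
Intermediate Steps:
(90 + 86)*98 + (-8*(-6 - 1*(-30)) - 37) = 176*98 + (-8*(-6 + 30) - 37) = 17248 + (-8*24 - 37) = 17248 + (-192 - 37) = 17248 - 229 = 17019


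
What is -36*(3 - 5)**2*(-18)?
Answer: 2592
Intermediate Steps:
-36*(3 - 5)**2*(-18) = -36*(-2)**2*(-18) = -36*4*(-18) = -144*(-18) = 2592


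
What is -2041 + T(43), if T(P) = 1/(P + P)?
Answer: -175525/86 ≈ -2041.0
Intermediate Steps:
T(P) = 1/(2*P)
-2041 + T(43) = -2041 + (1/2)/43 = -2041 + (1/2)*(1/43) = -2041 + 1/86 = -175525/86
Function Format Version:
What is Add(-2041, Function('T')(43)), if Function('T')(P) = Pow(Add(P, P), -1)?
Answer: Rational(-175525, 86) ≈ -2041.0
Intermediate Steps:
Function('T')(P) = Mul(Rational(1, 2), Pow(P, -1)) (Function('T')(P) = Pow(Mul(2, P), -1) = Mul(Rational(1, 2), Pow(P, -1)))
Add(-2041, Function('T')(43)) = Add(-2041, Mul(Rational(1, 2), Pow(43, -1))) = Add(-2041, Mul(Rational(1, 2), Rational(1, 43))) = Add(-2041, Rational(1, 86)) = Rational(-175525, 86)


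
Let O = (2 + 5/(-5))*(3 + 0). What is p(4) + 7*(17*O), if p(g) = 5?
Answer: 362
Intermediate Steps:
O = 3 (O = (2 + 5*(-⅕))*3 = (2 - 1)*3 = 1*3 = 3)
p(4) + 7*(17*O) = 5 + 7*(17*3) = 5 + 7*51 = 5 + 357 = 362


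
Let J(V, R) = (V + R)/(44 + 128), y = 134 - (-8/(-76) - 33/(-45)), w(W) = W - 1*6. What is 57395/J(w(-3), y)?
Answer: 108211650/1361 ≈ 79509.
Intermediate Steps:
w(W) = -6 + W (w(W) = W - 6 = -6 + W)
y = 37951/285 (y = 134 - (-8*(-1/76) - 33*(-1/45)) = 134 - (2/19 + 11/15) = 134 - 1*239/285 = 134 - 239/285 = 37951/285 ≈ 133.16)
J(V, R) = R/172 + V/172 (J(V, R) = (R + V)/172 = (R + V)*(1/172) = R/172 + V/172)
57395/J(w(-3), y) = 57395/((1/172)*(37951/285) + (-6 - 3)/172) = 57395/(37951/49020 + (1/172)*(-9)) = 57395/(37951/49020 - 9/172) = 57395/(17693/24510) = 57395*(24510/17693) = 108211650/1361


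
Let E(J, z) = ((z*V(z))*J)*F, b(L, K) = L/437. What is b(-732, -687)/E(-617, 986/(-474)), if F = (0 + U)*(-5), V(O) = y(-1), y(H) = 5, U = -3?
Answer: -57828/3323177425 ≈ -1.7401e-5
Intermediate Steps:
V(O) = 5
b(L, K) = L/437 (b(L, K) = L*(1/437) = L/437)
F = 15 (F = (0 - 3)*(-5) = -3*(-5) = 15)
E(J, z) = 75*J*z (E(J, z) = ((z*5)*J)*15 = ((5*z)*J)*15 = (5*J*z)*15 = 75*J*z)
b(-732, -687)/E(-617, 986/(-474)) = ((1/437)*(-732))/((75*(-617)*(986/(-474)))) = -732/(437*(75*(-617)*(986*(-1/474)))) = -732/(437*(75*(-617)*(-493/237))) = -732/(437*7604525/79) = -732/437*79/7604525 = -57828/3323177425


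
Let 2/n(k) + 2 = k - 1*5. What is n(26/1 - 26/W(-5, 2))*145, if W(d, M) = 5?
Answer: 1450/69 ≈ 21.014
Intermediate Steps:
n(k) = 2/(-7 + k) (n(k) = 2/(-2 + (k - 1*5)) = 2/(-2 + (k - 5)) = 2/(-2 + (-5 + k)) = 2/(-7 + k))
n(26/1 - 26/W(-5, 2))*145 = (2/(-7 + (26/1 - 26/5)))*145 = (2/(-7 + (26*1 - 26*⅕)))*145 = (2/(-7 + (26 - 26/5)))*145 = (2/(-7 + 104/5))*145 = (2/(69/5))*145 = (2*(5/69))*145 = (10/69)*145 = 1450/69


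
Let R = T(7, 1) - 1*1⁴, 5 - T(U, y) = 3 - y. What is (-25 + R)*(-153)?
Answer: 3519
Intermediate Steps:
T(U, y) = 2 + y (T(U, y) = 5 - (3 - y) = 5 + (-3 + y) = 2 + y)
R = 2 (R = (2 + 1) - 1*1⁴ = 3 - 1*1 = 3 - 1 = 2)
(-25 + R)*(-153) = (-25 + 2)*(-153) = -23*(-153) = 3519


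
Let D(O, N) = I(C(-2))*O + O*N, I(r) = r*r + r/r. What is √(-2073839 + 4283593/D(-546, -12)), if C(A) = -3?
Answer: I*√617075166435/546 ≈ 1438.7*I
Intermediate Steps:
I(r) = 1 + r² (I(r) = r² + 1 = 1 + r²)
D(O, N) = 10*O + N*O (D(O, N) = (1 + (-3)²)*O + O*N = (1 + 9)*O + N*O = 10*O + N*O)
√(-2073839 + 4283593/D(-546, -12)) = √(-2073839 + 4283593/((-546*(10 - 12)))) = √(-2073839 + 4283593/((-546*(-2)))) = √(-2073839 + 4283593/1092) = √(-2260348595/1092) = I*√617075166435/546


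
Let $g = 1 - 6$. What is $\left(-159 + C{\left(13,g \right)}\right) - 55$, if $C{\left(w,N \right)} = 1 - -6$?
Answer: $-207$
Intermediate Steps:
$g = -5$ ($g = 1 - 6 = -5$)
$C{\left(w,N \right)} = 7$ ($C{\left(w,N \right)} = 1 + 6 = 7$)
$\left(-159 + C{\left(13,g \right)}\right) - 55 = \left(-159 + 7\right) - 55 = -152 - 55 = -207$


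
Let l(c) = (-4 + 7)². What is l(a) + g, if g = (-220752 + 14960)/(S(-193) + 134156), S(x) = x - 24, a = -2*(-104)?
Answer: 999659/133939 ≈ 7.4635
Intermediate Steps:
a = 208
S(x) = -24 + x
l(c) = 9 (l(c) = 3² = 9)
g = -205792/133939 (g = (-220752 + 14960)/((-24 - 193) + 134156) = -205792/(-217 + 134156) = -205792/133939 ≈ -1.5365)
l(a) + g = 9 - 205792/133939 = 999659/133939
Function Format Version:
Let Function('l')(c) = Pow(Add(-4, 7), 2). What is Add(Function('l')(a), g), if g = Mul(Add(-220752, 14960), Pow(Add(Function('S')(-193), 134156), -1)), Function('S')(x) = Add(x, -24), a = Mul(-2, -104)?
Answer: Rational(999659, 133939) ≈ 7.4635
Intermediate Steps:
a = 208
Function('S')(x) = Add(-24, x)
Function('l')(c) = 9 (Function('l')(c) = Pow(3, 2) = 9)
g = Rational(-205792, 133939) (g = Mul(Add(-220752, 14960), Pow(Add(Add(-24, -193), 134156), -1)) = Mul(-205792, Pow(Add(-217, 134156), -1)) = Mul(-205792, Pow(133939, -1)) = Mul(-205792, Rational(1, 133939)) = Rational(-205792, 133939) ≈ -1.5365)
Add(Function('l')(a), g) = Add(9, Rational(-205792, 133939)) = Rational(999659, 133939)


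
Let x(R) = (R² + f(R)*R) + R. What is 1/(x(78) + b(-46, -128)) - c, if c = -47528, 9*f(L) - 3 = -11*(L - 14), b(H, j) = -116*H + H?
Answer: 766626643/16130 ≈ 47528.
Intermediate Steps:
b(H, j) = -115*H
f(L) = 157/9 - 11*L/9 (f(L) = ⅓ + (-11*(L - 14))/9 = ⅓ + (-11*(-14 + L))/9 = ⅓ + (154 - 11*L)/9 = ⅓ + (154/9 - 11*L/9) = 157/9 - 11*L/9)
x(R) = R + R² + R*(157/9 - 11*R/9) (x(R) = (R² + (157/9 - 11*R/9)*R) + R = (R² + R*(157/9 - 11*R/9)) + R = R + R² + R*(157/9 - 11*R/9))
1/(x(78) + b(-46, -128)) - c = 1/((2/9)*78*(83 - 1*78) - 115*(-46)) - 1*(-47528) = 1/((2/9)*78*(83 - 78) + 5290) + 47528 = 1/((2/9)*78*5 + 5290) + 47528 = 1/(260/3 + 5290) + 47528 = 1/(16130/3) + 47528 = 3/16130 + 47528 = 766626643/16130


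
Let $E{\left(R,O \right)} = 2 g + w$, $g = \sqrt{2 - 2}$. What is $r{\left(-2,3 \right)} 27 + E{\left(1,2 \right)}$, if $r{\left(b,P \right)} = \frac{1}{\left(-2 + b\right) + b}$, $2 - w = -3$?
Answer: $\frac{1}{2} \approx 0.5$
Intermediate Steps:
$w = 5$ ($w = 2 - -3 = 2 + 3 = 5$)
$g = 0$ ($g = \sqrt{0} = 0$)
$E{\left(R,O \right)} = 5$ ($E{\left(R,O \right)} = 2 \cdot 0 + 5 = 0 + 5 = 5$)
$r{\left(b,P \right)} = \frac{1}{-2 + 2 b}$
$r{\left(-2,3 \right)} 27 + E{\left(1,2 \right)} = \frac{1}{2 \left(-1 - 2\right)} 27 + 5 = \frac{1}{2 \left(-3\right)} 27 + 5 = \frac{1}{2} \left(- \frac{1}{3}\right) 27 + 5 = \left(- \frac{1}{6}\right) 27 + 5 = - \frac{9}{2} + 5 = \frac{1}{2}$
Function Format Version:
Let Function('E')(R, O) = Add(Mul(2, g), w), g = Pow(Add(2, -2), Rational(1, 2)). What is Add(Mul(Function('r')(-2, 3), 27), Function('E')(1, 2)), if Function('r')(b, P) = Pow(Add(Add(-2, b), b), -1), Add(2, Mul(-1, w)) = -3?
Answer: Rational(1, 2) ≈ 0.50000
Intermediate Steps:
w = 5 (w = Add(2, Mul(-1, -3)) = Add(2, 3) = 5)
g = 0 (g = Pow(0, Rational(1, 2)) = 0)
Function('E')(R, O) = 5 (Function('E')(R, O) = Add(Mul(2, 0), 5) = Add(0, 5) = 5)
Function('r')(b, P) = Pow(Add(-2, Mul(2, b)), -1)
Add(Mul(Function('r')(-2, 3), 27), Function('E')(1, 2)) = Add(Mul(Mul(Rational(1, 2), Pow(Add(-1, -2), -1)), 27), 5) = Add(Mul(Mul(Rational(1, 2), Pow(-3, -1)), 27), 5) = Add(Mul(Mul(Rational(1, 2), Rational(-1, 3)), 27), 5) = Add(Mul(Rational(-1, 6), 27), 5) = Add(Rational(-9, 2), 5) = Rational(1, 2)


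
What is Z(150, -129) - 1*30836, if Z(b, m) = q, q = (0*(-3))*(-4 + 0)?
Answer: -30836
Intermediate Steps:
q = 0 (q = 0*(-4) = 0)
Z(b, m) = 0
Z(150, -129) - 1*30836 = 0 - 1*30836 = 0 - 30836 = -30836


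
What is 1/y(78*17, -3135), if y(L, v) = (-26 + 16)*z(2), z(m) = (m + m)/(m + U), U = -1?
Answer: -1/40 ≈ -0.025000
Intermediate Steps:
z(m) = 2*m/(-1 + m) (z(m) = (m + m)/(m - 1) = (2*m)/(-1 + m) = 2*m/(-1 + m))
y(L, v) = -40 (y(L, v) = (-26 + 16)*(2*2/(-1 + 2)) = -20*2/1 = -20*2 = -10*4 = -40)
1/y(78*17, -3135) = 1/(-40) = -1/40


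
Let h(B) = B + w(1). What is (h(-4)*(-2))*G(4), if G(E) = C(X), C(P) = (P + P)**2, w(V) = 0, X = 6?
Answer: 1152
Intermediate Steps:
C(P) = 4*P**2 (C(P) = (2*P)**2 = 4*P**2)
G(E) = 144 (G(E) = 4*6**2 = 4*36 = 144)
h(B) = B (h(B) = B + 0 = B)
(h(-4)*(-2))*G(4) = -4*(-2)*144 = 8*144 = 1152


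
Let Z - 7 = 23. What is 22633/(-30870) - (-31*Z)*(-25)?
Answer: -717750133/30870 ≈ -23251.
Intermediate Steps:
Z = 30 (Z = 7 + 23 = 30)
22633/(-30870) - (-31*Z)*(-25) = 22633/(-30870) - (-31*30)*(-25) = 22633*(-1/30870) - (-930)*(-25) = -22633/30870 - 1*23250 = -22633/30870 - 23250 = -717750133/30870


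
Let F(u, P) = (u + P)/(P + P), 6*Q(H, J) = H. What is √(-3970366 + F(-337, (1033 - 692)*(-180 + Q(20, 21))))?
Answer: I*√129685369969815935/180730 ≈ 1992.6*I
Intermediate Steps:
Q(H, J) = H/6
F(u, P) = (P + u)/(2*P) (F(u, P) = (P + u)/((2*P)) = (P + u)*(1/(2*P)) = (P + u)/(2*P))
√(-3970366 + F(-337, (1033 - 692)*(-180 + Q(20, 21)))) = √(-3970366 + ((1033 - 692)*(-180 + (⅙)*20) - 337)/(2*(((1033 - 692)*(-180 + (⅙)*20))))) = √(-3970366 + (341*(-180 + 10/3) - 337)/(2*((341*(-180 + 10/3))))) = √(-3970366 + (341*(-530/3) - 337)/(2*((341*(-530/3))))) = √(-3970366 + (-180730/3 - 337)/(2*(-180730/3))) = √(-3970366 + (½)*(-3/180730)*(-181741/3)) = √(-3970366 + 181741/361460) = √(-1435128312619/361460) = I*√129685369969815935/180730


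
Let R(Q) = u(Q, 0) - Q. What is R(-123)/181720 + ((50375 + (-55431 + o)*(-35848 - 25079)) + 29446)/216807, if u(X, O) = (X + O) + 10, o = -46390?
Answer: 37578047799181/1313272268 ≈ 28614.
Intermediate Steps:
u(X, O) = 10 + O + X (u(X, O) = (O + X) + 10 = 10 + O + X)
R(Q) = 10 (R(Q) = (10 + 0 + Q) - Q = (10 + Q) - Q = 10)
R(-123)/181720 + ((50375 + (-55431 + o)*(-35848 - 25079)) + 29446)/216807 = 10/181720 + ((50375 + (-55431 - 46390)*(-35848 - 25079)) + 29446)/216807 = 10*(1/181720) + ((50375 - 101821*(-60927)) + 29446)*(1/216807) = 1/18172 + ((50375 + 6203648067) + 29446)*(1/216807) = 1/18172 + (6203698442 + 29446)*(1/216807) = 1/18172 + 6203727888*(1/216807) = 1/18172 + 2067909296/72269 = 37578047799181/1313272268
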